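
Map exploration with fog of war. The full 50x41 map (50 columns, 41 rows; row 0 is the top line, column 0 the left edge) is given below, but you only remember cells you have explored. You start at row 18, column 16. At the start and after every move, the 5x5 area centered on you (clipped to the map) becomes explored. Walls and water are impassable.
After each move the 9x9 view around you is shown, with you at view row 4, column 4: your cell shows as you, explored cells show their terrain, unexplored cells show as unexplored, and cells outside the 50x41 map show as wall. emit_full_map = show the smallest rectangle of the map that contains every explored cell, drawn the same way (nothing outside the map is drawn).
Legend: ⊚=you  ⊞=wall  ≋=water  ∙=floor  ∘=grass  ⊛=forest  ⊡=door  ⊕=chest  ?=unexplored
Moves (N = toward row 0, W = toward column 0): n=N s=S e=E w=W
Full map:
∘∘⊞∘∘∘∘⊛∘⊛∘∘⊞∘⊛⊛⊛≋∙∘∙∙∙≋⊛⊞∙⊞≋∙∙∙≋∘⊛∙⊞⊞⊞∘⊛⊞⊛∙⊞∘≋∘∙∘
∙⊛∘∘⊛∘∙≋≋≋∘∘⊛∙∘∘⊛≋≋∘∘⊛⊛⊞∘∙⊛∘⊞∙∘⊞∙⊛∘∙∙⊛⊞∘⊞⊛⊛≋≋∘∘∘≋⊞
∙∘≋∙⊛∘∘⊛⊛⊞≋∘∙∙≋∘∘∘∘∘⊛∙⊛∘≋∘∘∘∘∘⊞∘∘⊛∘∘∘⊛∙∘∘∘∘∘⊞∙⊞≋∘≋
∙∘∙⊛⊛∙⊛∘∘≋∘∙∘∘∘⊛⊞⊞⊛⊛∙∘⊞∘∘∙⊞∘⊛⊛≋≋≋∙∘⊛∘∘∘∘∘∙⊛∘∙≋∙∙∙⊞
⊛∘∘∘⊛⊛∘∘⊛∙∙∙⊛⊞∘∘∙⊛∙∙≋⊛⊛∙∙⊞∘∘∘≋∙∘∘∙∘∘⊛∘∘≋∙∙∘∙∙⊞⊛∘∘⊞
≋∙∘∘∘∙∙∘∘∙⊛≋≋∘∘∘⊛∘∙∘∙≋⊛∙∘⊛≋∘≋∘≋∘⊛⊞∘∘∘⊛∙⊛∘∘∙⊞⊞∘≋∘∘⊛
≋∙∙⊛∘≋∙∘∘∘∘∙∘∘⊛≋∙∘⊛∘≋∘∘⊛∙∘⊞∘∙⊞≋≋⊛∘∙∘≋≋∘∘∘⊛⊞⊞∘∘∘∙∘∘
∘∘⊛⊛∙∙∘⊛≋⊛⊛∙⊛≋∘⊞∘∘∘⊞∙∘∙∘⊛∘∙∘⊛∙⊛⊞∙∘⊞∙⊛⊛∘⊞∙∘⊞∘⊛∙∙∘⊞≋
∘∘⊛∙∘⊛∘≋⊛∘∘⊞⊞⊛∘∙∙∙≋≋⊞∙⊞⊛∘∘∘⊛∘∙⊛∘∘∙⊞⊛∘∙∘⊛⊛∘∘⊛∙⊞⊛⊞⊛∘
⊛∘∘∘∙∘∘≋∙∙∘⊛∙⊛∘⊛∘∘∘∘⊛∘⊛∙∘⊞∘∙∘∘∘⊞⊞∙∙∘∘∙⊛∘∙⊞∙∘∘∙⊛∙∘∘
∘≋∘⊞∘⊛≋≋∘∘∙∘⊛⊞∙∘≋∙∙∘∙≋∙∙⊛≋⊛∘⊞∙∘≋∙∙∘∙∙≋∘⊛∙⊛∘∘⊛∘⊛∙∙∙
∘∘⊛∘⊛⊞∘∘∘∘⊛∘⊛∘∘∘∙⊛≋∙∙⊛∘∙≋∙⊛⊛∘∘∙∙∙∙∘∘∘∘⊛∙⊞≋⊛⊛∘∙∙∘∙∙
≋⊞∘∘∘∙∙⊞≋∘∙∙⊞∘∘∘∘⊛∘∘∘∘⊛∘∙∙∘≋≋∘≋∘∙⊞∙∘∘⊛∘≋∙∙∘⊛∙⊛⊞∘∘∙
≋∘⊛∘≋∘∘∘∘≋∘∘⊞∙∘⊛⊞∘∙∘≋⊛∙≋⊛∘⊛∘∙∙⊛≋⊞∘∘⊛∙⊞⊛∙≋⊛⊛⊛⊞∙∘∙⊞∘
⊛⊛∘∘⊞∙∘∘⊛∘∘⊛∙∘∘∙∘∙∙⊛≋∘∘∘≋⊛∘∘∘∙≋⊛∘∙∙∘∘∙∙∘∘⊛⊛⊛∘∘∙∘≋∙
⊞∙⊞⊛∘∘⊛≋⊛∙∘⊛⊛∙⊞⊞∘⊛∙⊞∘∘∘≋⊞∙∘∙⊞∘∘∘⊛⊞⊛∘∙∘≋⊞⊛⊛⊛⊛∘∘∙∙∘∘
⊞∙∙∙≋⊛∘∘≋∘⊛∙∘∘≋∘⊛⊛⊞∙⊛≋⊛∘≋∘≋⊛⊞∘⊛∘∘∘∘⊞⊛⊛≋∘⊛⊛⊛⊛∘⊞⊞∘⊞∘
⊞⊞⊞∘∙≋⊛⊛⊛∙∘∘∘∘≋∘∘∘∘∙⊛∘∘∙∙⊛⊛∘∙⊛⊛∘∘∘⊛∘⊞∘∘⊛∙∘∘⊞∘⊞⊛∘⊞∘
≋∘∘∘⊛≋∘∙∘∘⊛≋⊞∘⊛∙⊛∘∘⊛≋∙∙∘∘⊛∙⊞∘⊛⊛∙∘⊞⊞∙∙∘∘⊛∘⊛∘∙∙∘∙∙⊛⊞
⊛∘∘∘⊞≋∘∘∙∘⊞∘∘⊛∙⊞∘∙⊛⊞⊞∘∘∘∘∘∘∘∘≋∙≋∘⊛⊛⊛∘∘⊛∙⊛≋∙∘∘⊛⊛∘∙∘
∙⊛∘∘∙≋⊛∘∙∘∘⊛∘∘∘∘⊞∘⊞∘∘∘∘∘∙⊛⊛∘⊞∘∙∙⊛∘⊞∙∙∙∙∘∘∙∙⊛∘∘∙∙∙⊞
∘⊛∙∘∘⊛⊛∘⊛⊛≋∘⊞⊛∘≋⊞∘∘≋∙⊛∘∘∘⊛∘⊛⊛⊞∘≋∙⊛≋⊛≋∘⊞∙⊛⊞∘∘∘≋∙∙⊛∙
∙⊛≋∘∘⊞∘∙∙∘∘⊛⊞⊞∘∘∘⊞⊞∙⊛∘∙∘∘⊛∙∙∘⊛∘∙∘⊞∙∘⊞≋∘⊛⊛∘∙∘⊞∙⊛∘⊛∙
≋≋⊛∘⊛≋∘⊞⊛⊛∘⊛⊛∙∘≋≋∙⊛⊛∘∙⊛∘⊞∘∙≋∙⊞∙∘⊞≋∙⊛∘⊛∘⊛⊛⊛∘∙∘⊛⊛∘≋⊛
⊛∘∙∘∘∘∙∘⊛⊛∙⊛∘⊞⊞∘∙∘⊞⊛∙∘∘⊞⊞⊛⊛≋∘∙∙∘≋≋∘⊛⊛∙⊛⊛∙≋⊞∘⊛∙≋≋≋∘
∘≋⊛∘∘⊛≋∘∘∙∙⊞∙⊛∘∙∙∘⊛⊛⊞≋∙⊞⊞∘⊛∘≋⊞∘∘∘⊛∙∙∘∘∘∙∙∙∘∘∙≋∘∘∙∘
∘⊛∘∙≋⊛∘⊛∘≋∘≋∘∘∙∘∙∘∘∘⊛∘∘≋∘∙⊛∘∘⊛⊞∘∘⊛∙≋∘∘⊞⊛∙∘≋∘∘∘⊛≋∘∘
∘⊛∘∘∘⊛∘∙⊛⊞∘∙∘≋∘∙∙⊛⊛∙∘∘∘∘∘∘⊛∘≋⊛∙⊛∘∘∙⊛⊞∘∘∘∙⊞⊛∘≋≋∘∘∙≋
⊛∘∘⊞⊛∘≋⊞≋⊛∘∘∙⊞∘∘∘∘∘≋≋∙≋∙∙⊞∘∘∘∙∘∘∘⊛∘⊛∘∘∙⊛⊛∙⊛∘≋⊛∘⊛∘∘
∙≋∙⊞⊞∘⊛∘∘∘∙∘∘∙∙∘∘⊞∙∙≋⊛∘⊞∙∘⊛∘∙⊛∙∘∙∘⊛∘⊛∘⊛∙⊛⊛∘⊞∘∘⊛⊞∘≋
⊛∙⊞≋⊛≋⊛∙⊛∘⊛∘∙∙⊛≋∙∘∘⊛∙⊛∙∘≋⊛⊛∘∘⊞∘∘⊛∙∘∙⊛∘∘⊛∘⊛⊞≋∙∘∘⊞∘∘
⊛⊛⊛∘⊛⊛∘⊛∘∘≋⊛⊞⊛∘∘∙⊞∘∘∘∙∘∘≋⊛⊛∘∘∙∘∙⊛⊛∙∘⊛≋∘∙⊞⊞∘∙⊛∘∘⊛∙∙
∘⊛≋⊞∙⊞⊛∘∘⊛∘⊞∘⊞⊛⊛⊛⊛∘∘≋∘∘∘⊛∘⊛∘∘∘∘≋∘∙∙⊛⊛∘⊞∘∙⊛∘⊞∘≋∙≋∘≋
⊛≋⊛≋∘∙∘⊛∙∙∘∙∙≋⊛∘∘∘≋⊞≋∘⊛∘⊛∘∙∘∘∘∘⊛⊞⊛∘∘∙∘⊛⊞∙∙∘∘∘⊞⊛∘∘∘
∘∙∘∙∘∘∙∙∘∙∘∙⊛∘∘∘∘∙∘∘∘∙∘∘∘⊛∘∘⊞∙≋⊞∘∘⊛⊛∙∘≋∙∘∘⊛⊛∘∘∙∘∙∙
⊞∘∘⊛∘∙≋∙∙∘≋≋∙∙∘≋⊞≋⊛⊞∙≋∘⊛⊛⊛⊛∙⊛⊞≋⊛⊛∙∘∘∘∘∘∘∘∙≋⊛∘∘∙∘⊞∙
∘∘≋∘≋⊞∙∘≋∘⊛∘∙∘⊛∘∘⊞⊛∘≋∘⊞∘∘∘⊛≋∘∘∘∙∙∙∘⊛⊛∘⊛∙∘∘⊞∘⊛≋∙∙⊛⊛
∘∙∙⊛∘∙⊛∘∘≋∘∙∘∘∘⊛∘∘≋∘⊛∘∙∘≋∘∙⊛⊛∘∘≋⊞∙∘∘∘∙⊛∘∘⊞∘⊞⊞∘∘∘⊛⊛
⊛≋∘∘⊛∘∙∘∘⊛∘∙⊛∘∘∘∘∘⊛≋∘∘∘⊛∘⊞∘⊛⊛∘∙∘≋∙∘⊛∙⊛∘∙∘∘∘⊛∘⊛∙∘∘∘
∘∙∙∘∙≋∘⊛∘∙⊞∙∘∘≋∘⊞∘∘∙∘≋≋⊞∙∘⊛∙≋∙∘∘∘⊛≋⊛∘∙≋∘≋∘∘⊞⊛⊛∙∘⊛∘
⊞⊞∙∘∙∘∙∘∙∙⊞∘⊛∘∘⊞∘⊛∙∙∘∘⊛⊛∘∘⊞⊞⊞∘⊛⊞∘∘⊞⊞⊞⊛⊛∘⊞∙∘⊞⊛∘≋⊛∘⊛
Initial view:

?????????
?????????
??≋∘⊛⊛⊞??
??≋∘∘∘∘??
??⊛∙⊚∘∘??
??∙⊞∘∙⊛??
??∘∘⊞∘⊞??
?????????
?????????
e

?????????
?????????
?≋∘⊛⊛⊞∙??
?≋∘∘∘∘∙??
?⊛∙⊛⊚∘⊛??
?∙⊞∘∙⊛⊞??
?∘∘⊞∘⊞∘??
?????????
?????????

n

?????????
?????????
??⊞∘⊛∙⊞??
?≋∘⊛⊛⊞∙??
?≋∘∘⊚∘∙??
?⊛∙⊛∘∘⊛??
?∙⊞∘∙⊛⊞??
?∘∘⊞∘⊞∘??
?????????

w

?????????
?????????
??⊞⊞∘⊛∙⊞?
??≋∘⊛⊛⊞∙?
??≋∘⊚∘∘∙?
??⊛∙⊛∘∘⊛?
??∙⊞∘∙⊛⊞?
??∘∘⊞∘⊞∘?
?????????

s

?????????
??⊞⊞∘⊛∙⊞?
??≋∘⊛⊛⊞∙?
??≋∘∘∘∘∙?
??⊛∙⊚∘∘⊛?
??∙⊞∘∙⊛⊞?
??∘∘⊞∘⊞∘?
?????????
?????????

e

?????????
?⊞⊞∘⊛∙⊞??
?≋∘⊛⊛⊞∙??
?≋∘∘∘∘∙??
?⊛∙⊛⊚∘⊛??
?∙⊞∘∙⊛⊞??
?∘∘⊞∘⊞∘??
?????????
?????????

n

?????????
?????????
?⊞⊞∘⊛∙⊞??
?≋∘⊛⊛⊞∙??
?≋∘∘⊚∘∙??
?⊛∙⊛∘∘⊛??
?∙⊞∘∙⊛⊞??
?∘∘⊞∘⊞∘??
?????????

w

?????????
?????????
??⊞⊞∘⊛∙⊞?
??≋∘⊛⊛⊞∙?
??≋∘⊚∘∘∙?
??⊛∙⊛∘∘⊛?
??∙⊞∘∙⊛⊞?
??∘∘⊞∘⊞∘?
?????????

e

?????????
?????????
?⊞⊞∘⊛∙⊞??
?≋∘⊛⊛⊞∙??
?≋∘∘⊚∘∙??
?⊛∙⊛∘∘⊛??
?∙⊞∘∙⊛⊞??
?∘∘⊞∘⊞∘??
?????????

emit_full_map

⊞⊞∘⊛∙⊞
≋∘⊛⊛⊞∙
≋∘∘⊚∘∙
⊛∙⊛∘∘⊛
∙⊞∘∙⊛⊞
∘∘⊞∘⊞∘

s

?????????
?⊞⊞∘⊛∙⊞??
?≋∘⊛⊛⊞∙??
?≋∘∘∘∘∙??
?⊛∙⊛⊚∘⊛??
?∙⊞∘∙⊛⊞??
?∘∘⊞∘⊞∘??
?????????
?????????

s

?⊞⊞∘⊛∙⊞??
?≋∘⊛⊛⊞∙??
?≋∘∘∘∘∙??
?⊛∙⊛∘∘⊛??
?∙⊞∘⊚⊛⊞??
?∘∘⊞∘⊞∘??
??≋⊞∘∘≋??
?????????
?????????

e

⊞⊞∘⊛∙⊞???
≋∘⊛⊛⊞∙???
≋∘∘∘∘∙⊛??
⊛∙⊛∘∘⊛≋??
∙⊞∘∙⊚⊞⊞??
∘∘⊞∘⊞∘∘??
?≋⊞∘∘≋∙??
?????????
?????????

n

?????????
⊞⊞∘⊛∙⊞???
≋∘⊛⊛⊞∙⊛??
≋∘∘∘∘∙⊛??
⊛∙⊛∘⊚⊛≋??
∙⊞∘∙⊛⊞⊞??
∘∘⊞∘⊞∘∘??
?≋⊞∘∘≋∙??
?????????

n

?????????
?????????
⊞⊞∘⊛∙⊞∘??
≋∘⊛⊛⊞∙⊛??
≋∘∘∘⊚∙⊛??
⊛∙⊛∘∘⊛≋??
∙⊞∘∙⊛⊞⊞??
∘∘⊞∘⊞∘∘??
?≋⊞∘∘≋∙??

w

?????????
?????????
?⊞⊞∘⊛∙⊞∘?
?≋∘⊛⊛⊞∙⊛?
?≋∘∘⊚∘∙⊛?
?⊛∙⊛∘∘⊛≋?
?∙⊞∘∙⊛⊞⊞?
?∘∘⊞∘⊞∘∘?
??≋⊞∘∘≋∙?

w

?????????
?????????
??⊞⊞∘⊛∙⊞∘
??≋∘⊛⊛⊞∙⊛
??≋∘⊚∘∘∙⊛
??⊛∙⊛∘∘⊛≋
??∙⊞∘∙⊛⊞⊞
??∘∘⊞∘⊞∘∘
???≋⊞∘∘≋∙

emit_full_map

⊞⊞∘⊛∙⊞∘
≋∘⊛⊛⊞∙⊛
≋∘⊚∘∘∙⊛
⊛∙⊛∘∘⊛≋
∙⊞∘∙⊛⊞⊞
∘∘⊞∘⊞∘∘
?≋⊞∘∘≋∙

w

?????????
?????????
??∙⊞⊞∘⊛∙⊞
??∘≋∘⊛⊛⊞∙
??∘≋⊚∘∘∘∙
??∘⊛∙⊛∘∘⊛
??⊛∙⊞∘∙⊛⊞
???∘∘⊞∘⊞∘
????≋⊞∘∘≋

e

?????????
?????????
?∙⊞⊞∘⊛∙⊞∘
?∘≋∘⊛⊛⊞∙⊛
?∘≋∘⊚∘∘∙⊛
?∘⊛∙⊛∘∘⊛≋
?⊛∙⊞∘∙⊛⊞⊞
??∘∘⊞∘⊞∘∘
???≋⊞∘∘≋∙

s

?????????
?∙⊞⊞∘⊛∙⊞∘
?∘≋∘⊛⊛⊞∙⊛
?∘≋∘∘∘∘∙⊛
?∘⊛∙⊚∘∘⊛≋
?⊛∙⊞∘∙⊛⊞⊞
??∘∘⊞∘⊞∘∘
???≋⊞∘∘≋∙
?????????

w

?????????
??∙⊞⊞∘⊛∙⊞
??∘≋∘⊛⊛⊞∙
??∘≋∘∘∘∘∙
??∘⊛⊚⊛∘∘⊛
??⊛∙⊞∘∙⊛⊞
??∘∘∘⊞∘⊞∘
????≋⊞∘∘≋
?????????

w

?????????
???∙⊞⊞∘⊛∙
??∘∘≋∘⊛⊛⊞
??∘∘≋∘∘∘∘
??⊞∘⊚∙⊛∘∘
??∘⊛∙⊞∘∙⊛
??∘∘∘∘⊞∘⊞
?????≋⊞∘∘
?????????

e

?????????
??∙⊞⊞∘⊛∙⊞
?∘∘≋∘⊛⊛⊞∙
?∘∘≋∘∘∘∘∙
?⊞∘⊛⊚⊛∘∘⊛
?∘⊛∙⊞∘∙⊛⊞
?∘∘∘∘⊞∘⊞∘
????≋⊞∘∘≋
?????????

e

?????????
?∙⊞⊞∘⊛∙⊞∘
∘∘≋∘⊛⊛⊞∙⊛
∘∘≋∘∘∘∘∙⊛
⊞∘⊛∙⊚∘∘⊛≋
∘⊛∙⊞∘∙⊛⊞⊞
∘∘∘∘⊞∘⊞∘∘
???≋⊞∘∘≋∙
?????????

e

?????????
∙⊞⊞∘⊛∙⊞∘?
∘≋∘⊛⊛⊞∙⊛?
∘≋∘∘∘∘∙⊛?
∘⊛∙⊛⊚∘⊛≋?
⊛∙⊞∘∙⊛⊞⊞?
∘∘∘⊞∘⊞∘∘?
??≋⊞∘∘≋∙?
?????????

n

?????????
?????????
∙⊞⊞∘⊛∙⊞∘?
∘≋∘⊛⊛⊞∙⊛?
∘≋∘∘⊚∘∙⊛?
∘⊛∙⊛∘∘⊛≋?
⊛∙⊞∘∙⊛⊞⊞?
∘∘∘⊞∘⊞∘∘?
??≋⊞∘∘≋∙?

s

?????????
∙⊞⊞∘⊛∙⊞∘?
∘≋∘⊛⊛⊞∙⊛?
∘≋∘∘∘∘∙⊛?
∘⊛∙⊛⊚∘⊛≋?
⊛∙⊞∘∙⊛⊞⊞?
∘∘∘⊞∘⊞∘∘?
??≋⊞∘∘≋∙?
?????????

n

?????????
?????????
∙⊞⊞∘⊛∙⊞∘?
∘≋∘⊛⊛⊞∙⊛?
∘≋∘∘⊚∘∙⊛?
∘⊛∙⊛∘∘⊛≋?
⊛∙⊞∘∙⊛⊞⊞?
∘∘∘⊞∘⊞∘∘?
??≋⊞∘∘≋∙?


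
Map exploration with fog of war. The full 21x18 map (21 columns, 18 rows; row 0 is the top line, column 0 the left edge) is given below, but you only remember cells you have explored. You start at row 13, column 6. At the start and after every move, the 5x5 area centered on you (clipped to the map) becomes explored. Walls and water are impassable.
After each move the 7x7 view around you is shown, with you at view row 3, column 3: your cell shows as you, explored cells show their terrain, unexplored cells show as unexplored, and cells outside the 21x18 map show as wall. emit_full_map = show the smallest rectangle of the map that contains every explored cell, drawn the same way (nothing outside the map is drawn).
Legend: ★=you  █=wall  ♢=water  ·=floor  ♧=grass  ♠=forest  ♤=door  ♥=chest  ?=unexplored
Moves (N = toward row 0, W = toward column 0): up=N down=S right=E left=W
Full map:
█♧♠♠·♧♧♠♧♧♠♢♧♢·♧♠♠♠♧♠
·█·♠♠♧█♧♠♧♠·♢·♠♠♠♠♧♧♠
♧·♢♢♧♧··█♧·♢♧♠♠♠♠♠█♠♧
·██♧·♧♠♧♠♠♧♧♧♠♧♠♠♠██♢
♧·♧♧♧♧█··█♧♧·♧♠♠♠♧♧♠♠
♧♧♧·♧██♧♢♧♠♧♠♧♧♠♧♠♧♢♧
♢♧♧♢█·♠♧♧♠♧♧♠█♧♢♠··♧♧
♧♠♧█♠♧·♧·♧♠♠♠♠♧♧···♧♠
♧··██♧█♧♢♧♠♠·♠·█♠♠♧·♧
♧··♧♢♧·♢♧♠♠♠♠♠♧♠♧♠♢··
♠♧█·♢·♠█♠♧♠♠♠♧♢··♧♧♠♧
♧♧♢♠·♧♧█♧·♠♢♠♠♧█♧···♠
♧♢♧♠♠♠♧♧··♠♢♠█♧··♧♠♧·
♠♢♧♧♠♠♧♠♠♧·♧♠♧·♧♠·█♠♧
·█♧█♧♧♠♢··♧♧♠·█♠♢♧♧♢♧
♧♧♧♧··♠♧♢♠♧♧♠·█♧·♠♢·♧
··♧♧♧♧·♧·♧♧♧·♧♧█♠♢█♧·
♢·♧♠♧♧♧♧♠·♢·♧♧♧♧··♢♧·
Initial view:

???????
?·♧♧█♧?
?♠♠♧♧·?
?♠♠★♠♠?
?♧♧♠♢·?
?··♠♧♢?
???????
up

???????
?♢·♠█♠?
?·♧♧█♧?
?♠♠★♧·?
?♠♠♧♠♠?
?♧♧♠♢·?
?··♠♧♢?

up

???????
?♢♧·♢♧?
?♢·♠█♠?
?·♧★█♧?
?♠♠♧♧·?
?♠♠♧♠♠?
?♧♧♠♢·?

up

???????
?█♧█♧♢?
?♢♧·♢♧?
?♢·★█♠?
?·♧♧█♧?
?♠♠♧♧·?
?♠♠♧♠♠?

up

???????
?♠♧·♧·?
?█♧█♧♢?
?♢♧★♢♧?
?♢·♠█♠?
?·♧♧█♧?
?♠♠♧♧·?

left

???????
?█♠♧·♧·
?██♧█♧♢
?♧♢★·♢♧
?·♢·♠█♠
?♠·♧♧█♧
??♠♠♧♧·

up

???????
?♢█·♠♧?
?█♠♧·♧·
?██★█♧♢
?♧♢♧·♢♧
?·♢·♠█♠
?♠·♧♧█♧

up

???????
?·♧██♧?
?♢█·♠♧?
?█♠★·♧·
?██♧█♧♢
?♧♢♧·♢♧
?·♢·♠█♠

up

???????
?♧♧♧█·?
?·♧██♧?
?♢█★♠♧?
?█♠♧·♧·
?██♧█♧♢
?♧♢♧·♢♧

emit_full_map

♧♧♧█·?
·♧██♧?
♢█★♠♧?
█♠♧·♧·
██♧█♧♢
♧♢♧·♢♧
·♢·♠█♠
♠·♧♧█♧
?♠♠♧♧·
?♠♠♧♠♠
?♧♧♠♢·
?··♠♧♢

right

???????
♧♧♧█··?
·♧██♧♢?
♢█·★♧♧?
█♠♧·♧·?
██♧█♧♢?
♧♢♧·♢♧?

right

???????
♧♧█··█?
♧██♧♢♧?
█·♠★♧♠?
♠♧·♧·♧?
█♧█♧♢♧?
♢♧·♢♧??

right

???????
♧█··█♧?
██♧♢♧♠?
·♠♧★♠♧?
♧·♧·♧♠?
♧█♧♢♧♠?
♧·♢♧???

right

???????
█··█♧♧?
█♧♢♧♠♧?
♠♧♧★♧♧?
·♧·♧♠♠?
█♧♢♧♠♠?
·♢♧????

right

???????
··█♧♧·?
♧♢♧♠♧♠?
♧♧♠★♧♠?
♧·♧♠♠♠?
♧♢♧♠♠·?
♢♧?????

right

???????
·█♧♧·♧?
♢♧♠♧♠♧?
♧♠♧★♠█?
·♧♠♠♠♠?
♢♧♠♠·♠?
♧??????

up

???????
?♠♧♧♧♠?
·█♧♧·♧?
♢♧♠★♠♧?
♧♠♧♧♠█?
·♧♠♠♠♠?
♢♧♠♠·♠?

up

???????
?♧·♢♧♠?
?♠♧♧♧♠?
·█♧★·♧?
♢♧♠♧♠♧?
♧♠♧♧♠█?
·♧♠♠♠♠?

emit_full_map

??????♧·♢♧♠
??????♠♧♧♧♠
♧♧♧█··█♧★·♧
·♧██♧♢♧♠♧♠♧
♢█·♠♧♧♠♧♧♠█
█♠♧·♧·♧♠♠♠♠
██♧█♧♢♧♠♠·♠
♧♢♧·♢♧?????
·♢·♠█♠?????
♠·♧♧█♧?????
?♠♠♧♧·?????
?♠♠♧♠♠?????
?♧♧♠♢·?????
?··♠♧♢?????

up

???????
?♧♠·♢·?
?♧·♢♧♠?
?♠♧★♧♠?
·█♧♧·♧?
♢♧♠♧♠♧?
♧♠♧♧♠█?

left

???????
?♠♧♠·♢·
?█♧·♢♧♠
?♠♠★♧♧♠
··█♧♧·♧
♧♢♧♠♧♠♧
♧♧♠♧♧♠█

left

???????
?♧♠♧♠·♢
?·█♧·♢♧
?♧♠★♧♧♧
█··█♧♧·
█♧♢♧♠♧♠
♠♧♧♠♧♧♠

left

???????
?█♧♠♧♠·
?··█♧·♢
?♠♧★♠♧♧
♧█··█♧♧
██♧♢♧♠♧
·♠♧♧♠♧♧

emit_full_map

???█♧♠♧♠·♢·
???··█♧·♢♧♠
???♠♧★♠♧♧♧♠
♧♧♧█··█♧♧·♧
·♧██♧♢♧♠♧♠♧
♢█·♠♧♧♠♧♧♠█
█♠♧·♧·♧♠♠♠♠
██♧█♧♢♧♠♠·♠
♧♢♧·♢♧?????
·♢·♠█♠?????
♠·♧♧█♧?????
?♠♠♧♧·?????
?♠♠♧♠♠?????
?♧♧♠♢·?????
?··♠♧♢?????


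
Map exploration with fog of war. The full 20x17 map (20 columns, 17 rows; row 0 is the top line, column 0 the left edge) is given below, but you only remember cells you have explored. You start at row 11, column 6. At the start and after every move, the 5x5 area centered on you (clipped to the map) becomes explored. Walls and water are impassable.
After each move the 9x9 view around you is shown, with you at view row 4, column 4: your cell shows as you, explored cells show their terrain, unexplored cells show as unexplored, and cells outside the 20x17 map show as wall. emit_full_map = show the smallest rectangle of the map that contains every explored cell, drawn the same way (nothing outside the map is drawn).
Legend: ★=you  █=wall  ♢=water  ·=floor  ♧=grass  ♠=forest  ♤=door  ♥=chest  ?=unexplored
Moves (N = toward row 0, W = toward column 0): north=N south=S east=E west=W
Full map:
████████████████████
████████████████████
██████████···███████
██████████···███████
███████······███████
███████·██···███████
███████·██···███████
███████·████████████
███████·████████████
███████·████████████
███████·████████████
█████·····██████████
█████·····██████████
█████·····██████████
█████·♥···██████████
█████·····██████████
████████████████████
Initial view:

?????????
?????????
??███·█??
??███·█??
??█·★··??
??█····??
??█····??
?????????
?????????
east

?????????
?????????
?███·██??
?███·██??
?█··★··??
?█·····??
?█·····??
?????????
?????????

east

?????????
?????????
███·███??
███·███??
█···★·█??
█·····█??
█·····█??
?????????
?????????

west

?????????
?????????
?███·███?
?███·███?
?█··★··█?
?█·····█?
?█·····█?
?????????
?????????

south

?????????
?███·███?
?███·███?
?█·····█?
?█··★··█?
?█·····█?
??·♥···??
?????????
?????????

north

?????????
?????????
?███·███?
?███·███?
?█··★··█?
?█·····█?
?█·····█?
??·♥···??
?????????

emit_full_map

███·███
███·███
█··★··█
█·····█
█·····█
?·♥···?

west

?????????
?????????
??███·███
??███·███
??█·★···█
??█·····█
??█·····█
???·♥···?
?????????

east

?????????
?????????
?███·███?
?███·███?
?█··★··█?
?█·····█?
?█·····█?
??·♥···??
?????????

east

?????????
?????????
███·███??
███·███??
█···★·█??
█·····█??
█·····█??
?·♥···???
?????????


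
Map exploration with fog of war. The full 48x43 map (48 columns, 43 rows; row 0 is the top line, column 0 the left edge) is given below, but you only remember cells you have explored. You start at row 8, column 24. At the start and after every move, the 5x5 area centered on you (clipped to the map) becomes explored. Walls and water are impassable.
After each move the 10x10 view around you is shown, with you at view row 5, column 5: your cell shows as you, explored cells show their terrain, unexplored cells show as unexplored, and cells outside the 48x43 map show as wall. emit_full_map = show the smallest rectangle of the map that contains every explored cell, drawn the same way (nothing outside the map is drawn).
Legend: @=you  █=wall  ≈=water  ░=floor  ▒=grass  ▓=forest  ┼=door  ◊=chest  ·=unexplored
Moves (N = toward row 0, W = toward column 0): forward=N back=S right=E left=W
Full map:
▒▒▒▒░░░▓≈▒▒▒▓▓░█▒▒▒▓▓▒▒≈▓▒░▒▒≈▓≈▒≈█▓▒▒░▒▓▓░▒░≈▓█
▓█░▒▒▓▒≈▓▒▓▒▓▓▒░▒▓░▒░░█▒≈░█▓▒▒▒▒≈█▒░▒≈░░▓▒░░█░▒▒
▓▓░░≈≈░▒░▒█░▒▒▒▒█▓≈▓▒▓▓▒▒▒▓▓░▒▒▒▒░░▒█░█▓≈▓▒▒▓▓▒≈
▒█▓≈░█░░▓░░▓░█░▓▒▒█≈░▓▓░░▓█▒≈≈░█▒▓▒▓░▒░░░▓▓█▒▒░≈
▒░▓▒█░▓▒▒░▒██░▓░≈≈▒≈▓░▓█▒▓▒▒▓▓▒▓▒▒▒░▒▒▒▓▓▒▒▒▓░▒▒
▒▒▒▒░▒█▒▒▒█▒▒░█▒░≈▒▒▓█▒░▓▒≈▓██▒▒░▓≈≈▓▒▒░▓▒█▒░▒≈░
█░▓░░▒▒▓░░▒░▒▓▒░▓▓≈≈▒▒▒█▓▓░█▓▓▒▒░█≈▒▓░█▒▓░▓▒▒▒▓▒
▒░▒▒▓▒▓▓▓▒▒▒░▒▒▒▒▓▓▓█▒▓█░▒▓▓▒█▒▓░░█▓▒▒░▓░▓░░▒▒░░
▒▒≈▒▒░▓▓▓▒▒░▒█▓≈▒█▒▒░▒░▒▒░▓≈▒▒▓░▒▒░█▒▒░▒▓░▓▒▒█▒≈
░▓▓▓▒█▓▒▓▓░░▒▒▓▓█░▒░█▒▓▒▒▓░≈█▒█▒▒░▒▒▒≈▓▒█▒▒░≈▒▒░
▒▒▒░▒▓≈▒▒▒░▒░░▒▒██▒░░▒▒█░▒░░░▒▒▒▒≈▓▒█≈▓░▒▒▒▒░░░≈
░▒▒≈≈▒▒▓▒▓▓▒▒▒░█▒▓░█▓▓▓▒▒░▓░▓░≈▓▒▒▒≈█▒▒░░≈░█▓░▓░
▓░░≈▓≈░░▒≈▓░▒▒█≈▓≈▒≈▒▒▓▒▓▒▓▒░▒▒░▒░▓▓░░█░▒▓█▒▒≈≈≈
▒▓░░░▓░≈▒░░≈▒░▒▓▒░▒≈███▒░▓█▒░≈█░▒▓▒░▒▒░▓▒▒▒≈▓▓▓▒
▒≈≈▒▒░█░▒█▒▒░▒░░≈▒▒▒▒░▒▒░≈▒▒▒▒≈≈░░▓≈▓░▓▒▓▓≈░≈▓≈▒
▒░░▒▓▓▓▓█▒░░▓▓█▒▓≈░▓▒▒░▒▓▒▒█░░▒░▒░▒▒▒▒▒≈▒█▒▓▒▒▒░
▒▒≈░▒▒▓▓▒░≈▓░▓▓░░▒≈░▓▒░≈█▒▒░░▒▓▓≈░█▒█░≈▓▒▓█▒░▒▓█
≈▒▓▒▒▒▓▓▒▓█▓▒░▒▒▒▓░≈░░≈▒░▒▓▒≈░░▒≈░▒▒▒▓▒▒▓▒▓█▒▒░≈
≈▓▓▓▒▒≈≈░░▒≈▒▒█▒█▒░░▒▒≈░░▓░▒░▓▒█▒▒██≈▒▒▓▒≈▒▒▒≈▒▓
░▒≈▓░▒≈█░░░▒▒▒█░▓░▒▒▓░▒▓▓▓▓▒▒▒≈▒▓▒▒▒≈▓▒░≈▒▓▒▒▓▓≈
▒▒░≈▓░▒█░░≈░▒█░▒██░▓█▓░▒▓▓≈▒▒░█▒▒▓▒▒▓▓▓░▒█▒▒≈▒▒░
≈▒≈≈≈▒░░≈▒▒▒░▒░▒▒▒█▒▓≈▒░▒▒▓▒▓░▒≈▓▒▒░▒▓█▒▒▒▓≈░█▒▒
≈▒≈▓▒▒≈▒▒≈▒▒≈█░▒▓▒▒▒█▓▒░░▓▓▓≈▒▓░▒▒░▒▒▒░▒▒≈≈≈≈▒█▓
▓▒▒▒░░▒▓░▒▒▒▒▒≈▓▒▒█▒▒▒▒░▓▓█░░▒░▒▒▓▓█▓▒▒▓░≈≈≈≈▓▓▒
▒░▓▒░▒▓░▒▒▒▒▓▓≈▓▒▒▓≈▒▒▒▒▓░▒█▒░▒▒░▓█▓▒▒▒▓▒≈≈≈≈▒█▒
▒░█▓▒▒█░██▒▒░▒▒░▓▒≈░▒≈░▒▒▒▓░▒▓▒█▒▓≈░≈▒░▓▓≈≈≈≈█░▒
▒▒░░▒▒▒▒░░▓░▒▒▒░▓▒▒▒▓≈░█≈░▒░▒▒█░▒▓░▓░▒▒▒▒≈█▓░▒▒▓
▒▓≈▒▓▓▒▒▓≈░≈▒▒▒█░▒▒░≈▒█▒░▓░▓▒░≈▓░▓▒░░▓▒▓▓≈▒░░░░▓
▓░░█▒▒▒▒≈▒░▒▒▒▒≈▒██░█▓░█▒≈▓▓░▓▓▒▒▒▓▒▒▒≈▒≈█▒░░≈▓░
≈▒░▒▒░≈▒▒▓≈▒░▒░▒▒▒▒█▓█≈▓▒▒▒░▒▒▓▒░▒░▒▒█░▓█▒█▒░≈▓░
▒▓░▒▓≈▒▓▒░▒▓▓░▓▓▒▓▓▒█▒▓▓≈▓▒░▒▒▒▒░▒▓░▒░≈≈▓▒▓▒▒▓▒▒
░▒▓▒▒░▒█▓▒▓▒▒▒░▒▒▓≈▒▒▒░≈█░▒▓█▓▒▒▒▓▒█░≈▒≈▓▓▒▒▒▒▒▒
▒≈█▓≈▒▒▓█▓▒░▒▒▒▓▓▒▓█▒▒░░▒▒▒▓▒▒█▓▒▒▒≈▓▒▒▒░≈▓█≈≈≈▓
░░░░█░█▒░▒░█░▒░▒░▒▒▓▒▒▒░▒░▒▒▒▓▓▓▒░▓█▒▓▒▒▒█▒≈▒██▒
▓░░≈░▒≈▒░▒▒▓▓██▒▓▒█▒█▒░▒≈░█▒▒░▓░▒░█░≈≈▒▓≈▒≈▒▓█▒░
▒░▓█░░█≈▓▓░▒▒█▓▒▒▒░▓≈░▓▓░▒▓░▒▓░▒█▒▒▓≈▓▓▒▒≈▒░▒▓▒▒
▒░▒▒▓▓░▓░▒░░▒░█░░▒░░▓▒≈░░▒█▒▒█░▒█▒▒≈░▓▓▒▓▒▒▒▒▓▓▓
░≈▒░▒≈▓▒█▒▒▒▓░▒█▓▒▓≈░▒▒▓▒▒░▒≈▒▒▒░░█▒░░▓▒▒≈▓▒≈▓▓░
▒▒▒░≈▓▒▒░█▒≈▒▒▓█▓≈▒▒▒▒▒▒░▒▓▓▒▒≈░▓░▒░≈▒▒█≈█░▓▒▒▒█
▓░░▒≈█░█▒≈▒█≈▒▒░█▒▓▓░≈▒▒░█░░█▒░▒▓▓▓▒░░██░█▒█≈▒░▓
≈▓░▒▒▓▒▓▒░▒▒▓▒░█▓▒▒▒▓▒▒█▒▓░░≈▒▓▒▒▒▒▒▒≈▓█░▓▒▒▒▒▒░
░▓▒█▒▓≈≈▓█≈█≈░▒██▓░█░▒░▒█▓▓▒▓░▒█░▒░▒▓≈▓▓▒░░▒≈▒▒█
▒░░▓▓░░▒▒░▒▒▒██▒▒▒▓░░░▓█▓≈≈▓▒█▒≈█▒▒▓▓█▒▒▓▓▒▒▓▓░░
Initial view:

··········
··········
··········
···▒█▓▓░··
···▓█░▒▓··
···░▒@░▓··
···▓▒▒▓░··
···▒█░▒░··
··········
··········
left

··········
··········
··········
···▒▒█▓▓░·
···▒▓█░▒▓·
···▒░@▒░▓·
···▒▓▒▒▓░·
···▒▒█░▒░·
··········
··········

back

··········
··········
···▒▒█▓▓░·
···▒▓█░▒▓·
···▒░▒▒░▓·
···▒▓@▒▓░·
···▒▒█░▒░·
···▓▓▒▒░··
··········
··········

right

··········
··········
··▒▒█▓▓░··
··▒▓█░▒▓··
··▒░▒▒░▓··
··▒▓▒@▓░··
··▒▒█░▒░··
··▓▓▒▒░▓··
··········
··········

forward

··········
··········
··········
··▒▒█▓▓░··
··▒▓█░▒▓··
··▒░▒@░▓··
··▒▓▒▒▓░··
··▒▒█░▒░··
··▓▓▒▒░▓··
··········

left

··········
··········
··········
···▒▒█▓▓░·
···▒▓█░▒▓·
···▒░@▒░▓·
···▒▓▒▒▓░·
···▒▒█░▒░·
···▓▓▒▒░▓·
··········

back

··········
··········
···▒▒█▓▓░·
···▒▓█░▒▓·
···▒░▒▒░▓·
···▒▓@▒▓░·
···▒▒█░▒░·
···▓▓▒▒░▓·
··········
··········

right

··········
··········
··▒▒█▓▓░··
··▒▓█░▒▓··
··▒░▒▒░▓··
··▒▓▒@▓░··
··▒▒█░▒░··
··▓▓▒▒░▓··
··········
··········

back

··········
··▒▒█▓▓░··
··▒▓█░▒▓··
··▒░▒▒░▓··
··▒▓▒▒▓░··
··▒▒█@▒░··
··▓▓▒▒░▓··
···▓▒▓▒▓··
··········
··········

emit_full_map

▒▒█▓▓░
▒▓█░▒▓
▒░▒▒░▓
▒▓▒▒▓░
▒▒█@▒░
▓▓▒▒░▓
·▓▒▓▒▓

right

··········
·▒▒█▓▓░···
·▒▓█░▒▓···
·▒░▒▒░▓≈··
·▒▓▒▒▓░≈··
·▒▒█░@░░··
·▓▓▒▒░▓░··
··▓▒▓▒▓▒··
··········
··········

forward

··········
··········
·▒▒█▓▓░···
·▒▓█░▒▓▓··
·▒░▒▒░▓≈··
·▒▓▒▒@░≈··
·▒▒█░▒░░··
·▓▓▒▒░▓░··
··▓▒▓▒▓▒··
··········

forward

··········
··········
··········
·▒▒█▓▓░█··
·▒▓█░▒▓▓··
·▒░▒▒@▓≈··
·▒▓▒▒▓░≈··
·▒▒█░▒░░··
·▓▓▒▒░▓░··
··▓▒▓▒▓▒··

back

··········
··········
·▒▒█▓▓░█··
·▒▓█░▒▓▓··
·▒░▒▒░▓≈··
·▒▓▒▒@░≈··
·▒▒█░▒░░··
·▓▓▒▒░▓░··
··▓▒▓▒▓▒··
··········

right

··········
··········
▒▒█▓▓░█···
▒▓█░▒▓▓▒··
▒░▒▒░▓≈▒··
▒▓▒▒▓@≈█··
▒▒█░▒░░░··
▓▓▒▒░▓░▓··
·▓▒▓▒▓▒···
··········

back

··········
▒▒█▓▓░█···
▒▓█░▒▓▓▒··
▒░▒▒░▓≈▒··
▒▓▒▒▓░≈█··
▒▒█░▒@░░··
▓▓▒▒░▓░▓··
·▓▒▓▒▓▒░··
··········
··········

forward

··········
··········
▒▒█▓▓░█···
▒▓█░▒▓▓▒··
▒░▒▒░▓≈▒··
▒▓▒▒▓@≈█··
▒▒█░▒░░░··
▓▓▒▒░▓░▓··
·▓▒▓▒▓▒░··
··········

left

··········
··········
·▒▒█▓▓░█··
·▒▓█░▒▓▓▒·
·▒░▒▒░▓≈▒·
·▒▓▒▒@░≈█·
·▒▒█░▒░░░·
·▓▓▒▒░▓░▓·
··▓▒▓▒▓▒░·
··········

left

··········
··········
··▒▒█▓▓░█·
··▒▓█░▒▓▓▒
··▒░▒▒░▓≈▒
··▒▓▒@▓░≈█
··▒▒█░▒░░░
··▓▓▒▒░▓░▓
···▓▒▓▒▓▒░
··········

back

··········
··▒▒█▓▓░█·
··▒▓█░▒▓▓▒
··▒░▒▒░▓≈▒
··▒▓▒▒▓░≈█
··▒▒█@▒░░░
··▓▓▒▒░▓░▓
···▓▒▓▒▓▒░
··········
··········

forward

··········
··········
··▒▒█▓▓░█·
··▒▓█░▒▓▓▒
··▒░▒▒░▓≈▒
··▒▓▒@▓░≈█
··▒▒█░▒░░░
··▓▓▒▒░▓░▓
···▓▒▓▒▓▒░
··········

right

··········
··········
·▒▒█▓▓░█··
·▒▓█░▒▓▓▒·
·▒░▒▒░▓≈▒·
·▒▓▒▒@░≈█·
·▒▒█░▒░░░·
·▓▓▒▒░▓░▓·
··▓▒▓▒▓▒░·
··········

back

··········
·▒▒█▓▓░█··
·▒▓█░▒▓▓▒·
·▒░▒▒░▓≈▒·
·▒▓▒▒▓░≈█·
·▒▒█░@░░░·
·▓▓▒▒░▓░▓·
··▓▒▓▒▓▒░·
··········
··········

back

·▒▒█▓▓░█··
·▒▓█░▒▓▓▒·
·▒░▒▒░▓≈▒·
·▒▓▒▒▓░≈█·
·▒▒█░▒░░░·
·▓▓▒▒@▓░▓·
··▓▒▓▒▓▒░·
···▒░▓█▒··
··········
··········

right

▒▒█▓▓░█···
▒▓█░▒▓▓▒··
▒░▒▒░▓≈▒··
▒▓▒▒▓░≈█··
▒▒█░▒░░░··
▓▓▒▒░@░▓··
·▓▒▓▒▓▒░··
··▒░▓█▒░··
··········
··········

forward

··········
▒▒█▓▓░█···
▒▓█░▒▓▓▒··
▒░▒▒░▓≈▒··
▒▓▒▒▓░≈█··
▒▒█░▒@░░··
▓▓▒▒░▓░▓··
·▓▒▓▒▓▒░··
··▒░▓█▒░··
··········

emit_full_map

▒▒█▓▓░█·
▒▓█░▒▓▓▒
▒░▒▒░▓≈▒
▒▓▒▒▓░≈█
▒▒█░▒@░░
▓▓▒▒░▓░▓
·▓▒▓▒▓▒░
··▒░▓█▒░

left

··········
·▒▒█▓▓░█··
·▒▓█░▒▓▓▒·
·▒░▒▒░▓≈▒·
·▒▓▒▒▓░≈█·
·▒▒█░@░░░·
·▓▓▒▒░▓░▓·
··▓▒▓▒▓▒░·
···▒░▓█▒░·
··········

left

··········
··▒▒█▓▓░█·
··▒▓█░▒▓▓▒
··▒░▒▒░▓≈▒
··▒▓▒▒▓░≈█
··▒▒█@▒░░░
··▓▓▒▒░▓░▓
···▓▒▓▒▓▒░
····▒░▓█▒░
··········

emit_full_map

▒▒█▓▓░█·
▒▓█░▒▓▓▒
▒░▒▒░▓≈▒
▒▓▒▒▓░≈█
▒▒█@▒░░░
▓▓▒▒░▓░▓
·▓▒▓▒▓▒░
··▒░▓█▒░


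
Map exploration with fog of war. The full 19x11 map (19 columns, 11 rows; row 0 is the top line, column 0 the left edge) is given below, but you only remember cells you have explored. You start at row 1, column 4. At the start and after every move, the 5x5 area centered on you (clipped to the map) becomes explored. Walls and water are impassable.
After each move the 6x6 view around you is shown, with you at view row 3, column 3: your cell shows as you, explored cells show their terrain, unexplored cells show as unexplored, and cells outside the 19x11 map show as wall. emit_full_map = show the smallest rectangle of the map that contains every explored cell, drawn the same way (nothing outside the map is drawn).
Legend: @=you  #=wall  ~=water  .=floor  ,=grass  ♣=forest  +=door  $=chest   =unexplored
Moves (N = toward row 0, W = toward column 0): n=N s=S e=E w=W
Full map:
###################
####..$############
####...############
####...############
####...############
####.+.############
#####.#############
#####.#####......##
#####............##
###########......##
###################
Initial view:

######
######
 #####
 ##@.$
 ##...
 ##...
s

######
 #####
 ##..$
 ##@..
 ##...
 ##...

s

 #####
 ##..$
 ##...
 ##@..
 ##...
 ##.+.

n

######
 #####
 ##..$
 ##@..
 ##...
 ##...

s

 #####
 ##..$
 ##...
 ##@..
 ##...
 ##.+.

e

##### 
##..$#
##...#
##.@.#
##...#
##.+.#

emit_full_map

##### 
##..$#
##...#
##.@.#
##...#
##.+.#

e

####  
#..$##
#...##
#..@##
#...##
#.+.##

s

#..$##
#...##
#...##
#..@##
#.+.##
 #.###

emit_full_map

#####  
##..$##
##...##
##...##
##..@##
##.+.##
  #.###


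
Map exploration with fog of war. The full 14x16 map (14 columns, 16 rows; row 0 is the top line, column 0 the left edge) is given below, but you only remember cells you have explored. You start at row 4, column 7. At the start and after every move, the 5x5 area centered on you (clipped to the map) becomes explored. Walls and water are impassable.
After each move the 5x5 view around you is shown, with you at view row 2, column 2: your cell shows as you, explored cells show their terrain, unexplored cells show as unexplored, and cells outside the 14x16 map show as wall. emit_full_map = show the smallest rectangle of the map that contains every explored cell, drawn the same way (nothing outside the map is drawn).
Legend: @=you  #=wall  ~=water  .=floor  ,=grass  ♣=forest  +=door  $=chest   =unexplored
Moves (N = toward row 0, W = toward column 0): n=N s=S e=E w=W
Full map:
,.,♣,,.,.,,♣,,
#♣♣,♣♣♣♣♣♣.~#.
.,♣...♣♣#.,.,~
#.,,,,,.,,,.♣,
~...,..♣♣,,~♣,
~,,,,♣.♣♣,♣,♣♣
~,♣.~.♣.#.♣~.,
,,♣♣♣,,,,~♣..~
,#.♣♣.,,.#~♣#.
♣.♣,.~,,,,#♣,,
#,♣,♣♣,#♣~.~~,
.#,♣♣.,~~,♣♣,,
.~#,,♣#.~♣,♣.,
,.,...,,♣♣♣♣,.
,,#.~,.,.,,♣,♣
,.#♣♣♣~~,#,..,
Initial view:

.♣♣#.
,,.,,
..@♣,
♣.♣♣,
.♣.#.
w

..♣♣#
,,,.,
,.@♣♣
,♣.♣♣
~.♣.#

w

...♣♣
,,,,.
.,@.♣
,,♣.♣
.~.♣.

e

..♣♣#
,,,.,
,.@♣♣
,♣.♣♣
~.♣.#

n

♣♣♣♣♣
..♣♣#
,,@.,
,..♣♣
,♣.♣♣

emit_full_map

 ♣♣♣♣♣ 
...♣♣#.
,,,@.,,
.,..♣♣,
,,♣.♣♣,
.~.♣.#.


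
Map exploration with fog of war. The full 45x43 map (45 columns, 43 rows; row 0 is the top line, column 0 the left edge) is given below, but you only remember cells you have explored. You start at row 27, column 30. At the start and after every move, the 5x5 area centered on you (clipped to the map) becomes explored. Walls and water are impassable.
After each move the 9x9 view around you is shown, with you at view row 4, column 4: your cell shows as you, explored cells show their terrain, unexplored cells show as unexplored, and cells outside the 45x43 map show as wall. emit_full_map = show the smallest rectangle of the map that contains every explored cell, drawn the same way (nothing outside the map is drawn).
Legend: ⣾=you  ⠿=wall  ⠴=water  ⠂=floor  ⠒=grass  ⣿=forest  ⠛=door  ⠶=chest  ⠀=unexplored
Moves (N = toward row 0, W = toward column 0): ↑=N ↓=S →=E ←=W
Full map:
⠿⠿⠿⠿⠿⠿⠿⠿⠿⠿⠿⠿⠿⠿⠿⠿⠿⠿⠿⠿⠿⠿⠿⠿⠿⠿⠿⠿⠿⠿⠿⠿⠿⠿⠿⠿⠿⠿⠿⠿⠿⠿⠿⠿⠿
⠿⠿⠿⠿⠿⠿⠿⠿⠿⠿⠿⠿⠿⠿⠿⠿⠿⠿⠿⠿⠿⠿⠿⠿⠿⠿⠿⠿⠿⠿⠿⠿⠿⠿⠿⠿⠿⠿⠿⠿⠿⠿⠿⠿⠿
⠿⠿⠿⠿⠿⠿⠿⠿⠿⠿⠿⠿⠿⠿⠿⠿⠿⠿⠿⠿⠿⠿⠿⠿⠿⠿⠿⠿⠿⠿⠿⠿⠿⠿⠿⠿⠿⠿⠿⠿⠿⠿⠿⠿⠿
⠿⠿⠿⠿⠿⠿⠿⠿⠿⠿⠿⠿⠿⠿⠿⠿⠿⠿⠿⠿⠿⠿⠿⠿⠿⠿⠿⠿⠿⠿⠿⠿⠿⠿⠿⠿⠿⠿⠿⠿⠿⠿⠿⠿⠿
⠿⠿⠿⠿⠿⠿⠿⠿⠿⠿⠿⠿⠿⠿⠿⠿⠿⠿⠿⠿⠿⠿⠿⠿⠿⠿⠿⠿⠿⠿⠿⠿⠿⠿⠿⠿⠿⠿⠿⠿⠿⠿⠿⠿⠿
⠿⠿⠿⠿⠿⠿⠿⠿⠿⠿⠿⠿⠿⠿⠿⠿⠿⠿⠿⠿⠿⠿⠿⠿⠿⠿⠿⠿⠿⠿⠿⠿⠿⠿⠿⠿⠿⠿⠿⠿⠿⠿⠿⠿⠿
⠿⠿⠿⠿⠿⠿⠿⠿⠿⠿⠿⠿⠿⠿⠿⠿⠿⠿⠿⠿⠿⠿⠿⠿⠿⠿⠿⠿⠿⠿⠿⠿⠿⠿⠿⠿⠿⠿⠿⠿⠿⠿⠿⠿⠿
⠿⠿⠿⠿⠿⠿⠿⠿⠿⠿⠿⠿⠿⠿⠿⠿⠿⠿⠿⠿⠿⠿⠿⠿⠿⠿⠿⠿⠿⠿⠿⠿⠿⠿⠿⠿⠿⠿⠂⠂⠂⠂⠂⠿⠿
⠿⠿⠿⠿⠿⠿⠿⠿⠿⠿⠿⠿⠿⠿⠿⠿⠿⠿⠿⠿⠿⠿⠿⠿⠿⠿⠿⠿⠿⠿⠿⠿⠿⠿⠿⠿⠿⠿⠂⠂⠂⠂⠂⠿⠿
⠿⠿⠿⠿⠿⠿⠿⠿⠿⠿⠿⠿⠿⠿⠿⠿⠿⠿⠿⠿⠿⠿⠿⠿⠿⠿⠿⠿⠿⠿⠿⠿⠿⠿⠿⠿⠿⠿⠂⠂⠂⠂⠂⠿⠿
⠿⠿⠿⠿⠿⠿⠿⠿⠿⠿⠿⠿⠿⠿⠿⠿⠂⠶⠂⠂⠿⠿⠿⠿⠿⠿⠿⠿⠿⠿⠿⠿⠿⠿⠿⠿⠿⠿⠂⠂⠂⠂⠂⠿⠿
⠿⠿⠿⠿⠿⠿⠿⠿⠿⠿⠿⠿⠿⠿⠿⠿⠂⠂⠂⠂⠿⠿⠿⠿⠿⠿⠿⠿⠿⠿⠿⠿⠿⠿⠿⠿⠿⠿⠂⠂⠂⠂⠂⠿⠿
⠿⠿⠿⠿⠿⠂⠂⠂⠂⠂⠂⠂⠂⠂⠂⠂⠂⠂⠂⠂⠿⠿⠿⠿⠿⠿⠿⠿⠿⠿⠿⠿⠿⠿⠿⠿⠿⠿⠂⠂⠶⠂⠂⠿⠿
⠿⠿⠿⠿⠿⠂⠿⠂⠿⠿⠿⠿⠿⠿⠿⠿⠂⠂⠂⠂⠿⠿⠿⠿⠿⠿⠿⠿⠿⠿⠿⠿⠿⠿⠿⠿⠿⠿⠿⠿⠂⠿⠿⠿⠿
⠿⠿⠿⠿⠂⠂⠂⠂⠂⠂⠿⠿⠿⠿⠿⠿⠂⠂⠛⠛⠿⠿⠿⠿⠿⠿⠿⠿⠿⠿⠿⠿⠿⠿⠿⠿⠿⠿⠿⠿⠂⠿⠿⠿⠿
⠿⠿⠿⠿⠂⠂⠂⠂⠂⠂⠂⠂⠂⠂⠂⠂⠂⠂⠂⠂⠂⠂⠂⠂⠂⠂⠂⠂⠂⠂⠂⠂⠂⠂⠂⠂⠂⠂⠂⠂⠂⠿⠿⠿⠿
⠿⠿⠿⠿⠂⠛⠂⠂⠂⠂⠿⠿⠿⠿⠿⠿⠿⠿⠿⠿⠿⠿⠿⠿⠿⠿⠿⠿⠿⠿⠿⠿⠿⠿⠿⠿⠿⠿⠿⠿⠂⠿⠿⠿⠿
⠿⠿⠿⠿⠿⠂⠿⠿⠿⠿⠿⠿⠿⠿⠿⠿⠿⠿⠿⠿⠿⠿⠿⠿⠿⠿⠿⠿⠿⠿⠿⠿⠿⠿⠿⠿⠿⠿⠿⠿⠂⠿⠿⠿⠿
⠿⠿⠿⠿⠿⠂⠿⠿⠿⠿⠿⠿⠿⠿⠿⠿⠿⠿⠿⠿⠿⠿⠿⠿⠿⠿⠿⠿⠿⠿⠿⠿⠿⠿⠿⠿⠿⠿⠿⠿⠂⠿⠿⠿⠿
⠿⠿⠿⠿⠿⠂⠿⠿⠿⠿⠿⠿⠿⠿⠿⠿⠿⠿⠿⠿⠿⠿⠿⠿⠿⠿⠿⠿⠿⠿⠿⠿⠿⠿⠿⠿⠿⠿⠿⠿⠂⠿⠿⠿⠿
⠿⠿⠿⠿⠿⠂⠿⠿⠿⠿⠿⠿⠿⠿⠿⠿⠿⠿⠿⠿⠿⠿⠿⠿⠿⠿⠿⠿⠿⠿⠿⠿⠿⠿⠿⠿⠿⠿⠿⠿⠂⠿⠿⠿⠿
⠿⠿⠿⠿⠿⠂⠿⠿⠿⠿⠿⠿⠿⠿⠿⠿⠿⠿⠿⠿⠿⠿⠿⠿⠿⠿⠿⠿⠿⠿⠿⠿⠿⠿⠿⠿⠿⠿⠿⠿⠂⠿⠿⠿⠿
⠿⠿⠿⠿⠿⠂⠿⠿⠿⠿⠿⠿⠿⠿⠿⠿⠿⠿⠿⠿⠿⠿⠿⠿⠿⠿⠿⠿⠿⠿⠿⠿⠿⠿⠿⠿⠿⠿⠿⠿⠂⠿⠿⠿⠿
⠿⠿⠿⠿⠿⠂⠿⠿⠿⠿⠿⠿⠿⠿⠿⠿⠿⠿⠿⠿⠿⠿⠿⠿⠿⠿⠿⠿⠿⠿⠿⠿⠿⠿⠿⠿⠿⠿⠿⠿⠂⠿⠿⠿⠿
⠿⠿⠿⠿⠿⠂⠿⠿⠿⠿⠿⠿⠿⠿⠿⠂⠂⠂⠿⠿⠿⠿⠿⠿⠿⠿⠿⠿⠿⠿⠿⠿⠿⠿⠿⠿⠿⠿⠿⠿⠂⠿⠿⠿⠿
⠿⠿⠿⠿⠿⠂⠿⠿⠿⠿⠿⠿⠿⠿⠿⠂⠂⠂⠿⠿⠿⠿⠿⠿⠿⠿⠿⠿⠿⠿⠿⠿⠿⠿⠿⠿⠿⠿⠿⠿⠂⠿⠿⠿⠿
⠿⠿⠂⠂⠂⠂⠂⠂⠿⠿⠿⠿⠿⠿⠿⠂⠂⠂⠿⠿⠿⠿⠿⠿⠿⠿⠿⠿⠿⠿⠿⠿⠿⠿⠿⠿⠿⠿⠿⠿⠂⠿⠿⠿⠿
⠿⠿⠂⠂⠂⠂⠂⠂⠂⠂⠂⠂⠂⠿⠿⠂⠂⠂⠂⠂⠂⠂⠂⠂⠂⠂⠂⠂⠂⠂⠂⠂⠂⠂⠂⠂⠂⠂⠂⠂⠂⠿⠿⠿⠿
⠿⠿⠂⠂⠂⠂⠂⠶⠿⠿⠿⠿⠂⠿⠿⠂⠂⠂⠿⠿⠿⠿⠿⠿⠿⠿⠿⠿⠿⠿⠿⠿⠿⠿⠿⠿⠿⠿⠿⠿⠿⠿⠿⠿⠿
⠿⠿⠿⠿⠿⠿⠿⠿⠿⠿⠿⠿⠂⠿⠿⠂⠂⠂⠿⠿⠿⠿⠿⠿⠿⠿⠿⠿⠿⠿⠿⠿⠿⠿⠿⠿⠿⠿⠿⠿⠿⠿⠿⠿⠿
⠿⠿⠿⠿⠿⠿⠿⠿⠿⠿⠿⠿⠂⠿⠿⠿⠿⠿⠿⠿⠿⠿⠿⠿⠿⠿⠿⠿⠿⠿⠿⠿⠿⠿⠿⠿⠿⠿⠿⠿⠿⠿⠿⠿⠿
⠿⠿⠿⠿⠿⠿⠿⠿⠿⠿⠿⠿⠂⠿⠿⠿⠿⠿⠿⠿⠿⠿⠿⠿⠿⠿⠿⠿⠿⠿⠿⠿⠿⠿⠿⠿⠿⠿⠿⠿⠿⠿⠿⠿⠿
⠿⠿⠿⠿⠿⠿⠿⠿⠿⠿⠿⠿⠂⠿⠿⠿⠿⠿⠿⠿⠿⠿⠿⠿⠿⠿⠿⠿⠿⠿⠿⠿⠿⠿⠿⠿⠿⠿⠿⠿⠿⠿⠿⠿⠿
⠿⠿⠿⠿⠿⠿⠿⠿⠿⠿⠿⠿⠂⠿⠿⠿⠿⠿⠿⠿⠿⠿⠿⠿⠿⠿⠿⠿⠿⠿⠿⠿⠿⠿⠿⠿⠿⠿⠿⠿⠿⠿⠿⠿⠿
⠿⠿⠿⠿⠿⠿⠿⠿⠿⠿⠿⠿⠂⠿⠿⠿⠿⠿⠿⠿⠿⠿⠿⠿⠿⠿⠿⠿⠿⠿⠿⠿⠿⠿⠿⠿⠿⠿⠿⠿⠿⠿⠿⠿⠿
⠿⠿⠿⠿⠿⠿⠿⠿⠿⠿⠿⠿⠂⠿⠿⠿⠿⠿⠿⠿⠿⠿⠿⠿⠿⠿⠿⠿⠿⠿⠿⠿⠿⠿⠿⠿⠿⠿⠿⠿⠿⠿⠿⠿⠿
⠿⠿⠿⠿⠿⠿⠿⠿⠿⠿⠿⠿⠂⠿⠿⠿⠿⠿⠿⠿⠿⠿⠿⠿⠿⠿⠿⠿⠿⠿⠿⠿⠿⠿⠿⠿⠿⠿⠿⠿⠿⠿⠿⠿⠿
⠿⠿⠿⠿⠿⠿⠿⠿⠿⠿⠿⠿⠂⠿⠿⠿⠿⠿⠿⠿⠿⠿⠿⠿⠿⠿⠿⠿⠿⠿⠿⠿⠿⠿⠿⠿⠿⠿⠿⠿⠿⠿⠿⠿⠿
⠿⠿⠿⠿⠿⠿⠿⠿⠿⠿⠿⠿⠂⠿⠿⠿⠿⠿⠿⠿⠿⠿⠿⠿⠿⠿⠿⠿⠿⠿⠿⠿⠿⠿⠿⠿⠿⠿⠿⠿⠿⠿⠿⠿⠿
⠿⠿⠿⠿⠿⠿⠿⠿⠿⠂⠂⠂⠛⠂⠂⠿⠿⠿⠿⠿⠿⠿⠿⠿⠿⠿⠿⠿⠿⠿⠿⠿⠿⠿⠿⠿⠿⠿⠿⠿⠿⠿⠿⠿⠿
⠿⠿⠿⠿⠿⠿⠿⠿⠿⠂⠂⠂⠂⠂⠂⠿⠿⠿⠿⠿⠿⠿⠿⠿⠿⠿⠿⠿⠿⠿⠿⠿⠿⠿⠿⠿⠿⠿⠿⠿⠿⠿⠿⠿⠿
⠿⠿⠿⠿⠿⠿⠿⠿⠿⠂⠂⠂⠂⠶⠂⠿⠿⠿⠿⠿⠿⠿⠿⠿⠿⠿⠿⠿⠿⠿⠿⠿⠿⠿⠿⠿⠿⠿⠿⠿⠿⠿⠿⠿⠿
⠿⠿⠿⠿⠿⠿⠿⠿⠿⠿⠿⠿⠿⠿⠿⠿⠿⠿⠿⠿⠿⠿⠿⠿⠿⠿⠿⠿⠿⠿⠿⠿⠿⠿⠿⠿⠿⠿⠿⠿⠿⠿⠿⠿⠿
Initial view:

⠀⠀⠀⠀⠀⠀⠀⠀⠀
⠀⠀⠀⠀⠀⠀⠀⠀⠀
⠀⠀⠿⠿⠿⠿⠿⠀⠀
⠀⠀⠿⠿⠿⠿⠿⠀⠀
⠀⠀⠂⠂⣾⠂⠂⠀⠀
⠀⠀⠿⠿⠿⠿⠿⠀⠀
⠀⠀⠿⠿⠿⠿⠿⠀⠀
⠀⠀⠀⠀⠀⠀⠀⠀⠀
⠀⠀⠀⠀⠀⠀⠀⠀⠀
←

⠀⠀⠀⠀⠀⠀⠀⠀⠀
⠀⠀⠀⠀⠀⠀⠀⠀⠀
⠀⠀⠿⠿⠿⠿⠿⠿⠀
⠀⠀⠿⠿⠿⠿⠿⠿⠀
⠀⠀⠂⠂⣾⠂⠂⠂⠀
⠀⠀⠿⠿⠿⠿⠿⠿⠀
⠀⠀⠿⠿⠿⠿⠿⠿⠀
⠀⠀⠀⠀⠀⠀⠀⠀⠀
⠀⠀⠀⠀⠀⠀⠀⠀⠀

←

⠀⠀⠀⠀⠀⠀⠀⠀⠀
⠀⠀⠀⠀⠀⠀⠀⠀⠀
⠀⠀⠿⠿⠿⠿⠿⠿⠿
⠀⠀⠿⠿⠿⠿⠿⠿⠿
⠀⠀⠂⠂⣾⠂⠂⠂⠂
⠀⠀⠿⠿⠿⠿⠿⠿⠿
⠀⠀⠿⠿⠿⠿⠿⠿⠿
⠀⠀⠀⠀⠀⠀⠀⠀⠀
⠀⠀⠀⠀⠀⠀⠀⠀⠀

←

⠀⠀⠀⠀⠀⠀⠀⠀⠀
⠀⠀⠀⠀⠀⠀⠀⠀⠀
⠀⠀⠿⠿⠿⠿⠿⠿⠿
⠀⠀⠿⠿⠿⠿⠿⠿⠿
⠀⠀⠂⠂⣾⠂⠂⠂⠂
⠀⠀⠿⠿⠿⠿⠿⠿⠿
⠀⠀⠿⠿⠿⠿⠿⠿⠿
⠀⠀⠀⠀⠀⠀⠀⠀⠀
⠀⠀⠀⠀⠀⠀⠀⠀⠀
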